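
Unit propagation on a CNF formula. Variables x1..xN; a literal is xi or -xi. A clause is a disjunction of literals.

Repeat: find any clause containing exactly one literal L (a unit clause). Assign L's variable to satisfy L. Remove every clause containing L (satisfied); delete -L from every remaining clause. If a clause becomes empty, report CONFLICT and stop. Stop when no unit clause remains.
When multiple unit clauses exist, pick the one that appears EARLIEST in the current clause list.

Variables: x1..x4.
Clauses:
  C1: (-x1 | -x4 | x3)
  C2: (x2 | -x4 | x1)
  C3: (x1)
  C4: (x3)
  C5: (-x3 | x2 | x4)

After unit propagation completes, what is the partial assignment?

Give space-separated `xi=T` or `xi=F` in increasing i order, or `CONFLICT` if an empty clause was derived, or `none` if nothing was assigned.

Answer: x1=T x3=T

Derivation:
unit clause [1] forces x1=T; simplify:
  drop -1 from [-1, -4, 3] -> [-4, 3]
  satisfied 2 clause(s); 3 remain; assigned so far: [1]
unit clause [3] forces x3=T; simplify:
  drop -3 from [-3, 2, 4] -> [2, 4]
  satisfied 2 clause(s); 1 remain; assigned so far: [1, 3]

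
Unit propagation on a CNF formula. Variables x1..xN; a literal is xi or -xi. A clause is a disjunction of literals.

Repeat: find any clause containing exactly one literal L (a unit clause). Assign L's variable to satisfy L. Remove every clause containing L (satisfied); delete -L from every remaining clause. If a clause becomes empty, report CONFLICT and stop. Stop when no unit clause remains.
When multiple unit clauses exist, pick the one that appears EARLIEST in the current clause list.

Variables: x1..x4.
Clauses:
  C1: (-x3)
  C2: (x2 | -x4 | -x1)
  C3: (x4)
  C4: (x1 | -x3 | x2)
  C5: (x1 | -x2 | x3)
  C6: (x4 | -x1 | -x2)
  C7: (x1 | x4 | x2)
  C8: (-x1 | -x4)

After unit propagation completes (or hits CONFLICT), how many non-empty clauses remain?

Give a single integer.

Answer: 0

Derivation:
unit clause [-3] forces x3=F; simplify:
  drop 3 from [1, -2, 3] -> [1, -2]
  satisfied 2 clause(s); 6 remain; assigned so far: [3]
unit clause [4] forces x4=T; simplify:
  drop -4 from [2, -4, -1] -> [2, -1]
  drop -4 from [-1, -4] -> [-1]
  satisfied 3 clause(s); 3 remain; assigned so far: [3, 4]
unit clause [-1] forces x1=F; simplify:
  drop 1 from [1, -2] -> [-2]
  satisfied 2 clause(s); 1 remain; assigned so far: [1, 3, 4]
unit clause [-2] forces x2=F; simplify:
  satisfied 1 clause(s); 0 remain; assigned so far: [1, 2, 3, 4]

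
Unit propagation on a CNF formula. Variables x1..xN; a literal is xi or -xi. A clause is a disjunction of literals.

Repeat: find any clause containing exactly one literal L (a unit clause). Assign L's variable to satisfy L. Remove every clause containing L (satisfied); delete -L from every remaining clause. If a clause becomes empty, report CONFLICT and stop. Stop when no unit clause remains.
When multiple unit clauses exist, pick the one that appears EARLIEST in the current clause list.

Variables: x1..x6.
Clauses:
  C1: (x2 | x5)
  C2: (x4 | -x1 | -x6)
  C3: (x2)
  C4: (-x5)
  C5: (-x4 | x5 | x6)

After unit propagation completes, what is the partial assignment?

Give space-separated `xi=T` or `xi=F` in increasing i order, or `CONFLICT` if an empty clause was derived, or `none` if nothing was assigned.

unit clause [2] forces x2=T; simplify:
  satisfied 2 clause(s); 3 remain; assigned so far: [2]
unit clause [-5] forces x5=F; simplify:
  drop 5 from [-4, 5, 6] -> [-4, 6]
  satisfied 1 clause(s); 2 remain; assigned so far: [2, 5]

Answer: x2=T x5=F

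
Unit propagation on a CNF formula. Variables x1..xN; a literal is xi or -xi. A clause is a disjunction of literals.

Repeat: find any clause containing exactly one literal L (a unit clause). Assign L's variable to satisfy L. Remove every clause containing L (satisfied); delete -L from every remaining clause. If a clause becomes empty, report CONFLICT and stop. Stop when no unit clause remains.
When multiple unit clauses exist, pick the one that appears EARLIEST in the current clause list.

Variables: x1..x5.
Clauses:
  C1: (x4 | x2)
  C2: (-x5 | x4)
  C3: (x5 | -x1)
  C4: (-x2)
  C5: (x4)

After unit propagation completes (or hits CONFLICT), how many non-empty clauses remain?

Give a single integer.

unit clause [-2] forces x2=F; simplify:
  drop 2 from [4, 2] -> [4]
  satisfied 1 clause(s); 4 remain; assigned so far: [2]
unit clause [4] forces x4=T; simplify:
  satisfied 3 clause(s); 1 remain; assigned so far: [2, 4]

Answer: 1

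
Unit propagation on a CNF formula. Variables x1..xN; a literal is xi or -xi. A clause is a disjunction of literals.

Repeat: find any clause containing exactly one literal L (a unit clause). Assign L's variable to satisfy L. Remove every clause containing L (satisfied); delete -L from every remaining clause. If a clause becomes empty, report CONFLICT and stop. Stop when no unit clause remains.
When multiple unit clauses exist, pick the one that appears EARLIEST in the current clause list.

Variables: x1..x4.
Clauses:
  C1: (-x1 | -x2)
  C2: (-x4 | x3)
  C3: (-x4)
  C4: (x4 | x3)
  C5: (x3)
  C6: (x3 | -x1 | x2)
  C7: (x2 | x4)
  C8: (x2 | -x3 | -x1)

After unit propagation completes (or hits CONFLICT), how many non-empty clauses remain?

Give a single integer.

Answer: 0

Derivation:
unit clause [-4] forces x4=F; simplify:
  drop 4 from [4, 3] -> [3]
  drop 4 from [2, 4] -> [2]
  satisfied 2 clause(s); 6 remain; assigned so far: [4]
unit clause [3] forces x3=T; simplify:
  drop -3 from [2, -3, -1] -> [2, -1]
  satisfied 3 clause(s); 3 remain; assigned so far: [3, 4]
unit clause [2] forces x2=T; simplify:
  drop -2 from [-1, -2] -> [-1]
  satisfied 2 clause(s); 1 remain; assigned so far: [2, 3, 4]
unit clause [-1] forces x1=F; simplify:
  satisfied 1 clause(s); 0 remain; assigned so far: [1, 2, 3, 4]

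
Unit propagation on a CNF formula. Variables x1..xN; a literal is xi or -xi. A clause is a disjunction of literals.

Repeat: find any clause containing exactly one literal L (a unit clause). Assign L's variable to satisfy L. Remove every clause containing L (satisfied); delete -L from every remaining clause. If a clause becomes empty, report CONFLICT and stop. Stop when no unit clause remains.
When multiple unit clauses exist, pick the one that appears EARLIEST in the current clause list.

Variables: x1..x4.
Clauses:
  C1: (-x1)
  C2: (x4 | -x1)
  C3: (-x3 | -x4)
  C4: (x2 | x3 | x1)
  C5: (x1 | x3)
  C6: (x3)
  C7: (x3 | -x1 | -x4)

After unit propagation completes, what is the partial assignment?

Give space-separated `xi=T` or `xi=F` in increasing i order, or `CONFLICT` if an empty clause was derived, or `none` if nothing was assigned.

Answer: x1=F x3=T x4=F

Derivation:
unit clause [-1] forces x1=F; simplify:
  drop 1 from [2, 3, 1] -> [2, 3]
  drop 1 from [1, 3] -> [3]
  satisfied 3 clause(s); 4 remain; assigned so far: [1]
unit clause [3] forces x3=T; simplify:
  drop -3 from [-3, -4] -> [-4]
  satisfied 3 clause(s); 1 remain; assigned so far: [1, 3]
unit clause [-4] forces x4=F; simplify:
  satisfied 1 clause(s); 0 remain; assigned so far: [1, 3, 4]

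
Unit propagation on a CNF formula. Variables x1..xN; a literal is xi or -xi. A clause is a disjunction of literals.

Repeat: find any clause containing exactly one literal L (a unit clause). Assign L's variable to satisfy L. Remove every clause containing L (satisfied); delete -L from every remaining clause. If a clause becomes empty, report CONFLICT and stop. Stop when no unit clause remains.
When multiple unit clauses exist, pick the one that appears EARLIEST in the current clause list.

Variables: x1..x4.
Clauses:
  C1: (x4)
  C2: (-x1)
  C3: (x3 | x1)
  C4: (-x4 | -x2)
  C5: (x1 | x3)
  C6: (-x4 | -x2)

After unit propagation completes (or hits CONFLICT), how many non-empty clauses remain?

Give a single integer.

unit clause [4] forces x4=T; simplify:
  drop -4 from [-4, -2] -> [-2]
  drop -4 from [-4, -2] -> [-2]
  satisfied 1 clause(s); 5 remain; assigned so far: [4]
unit clause [-1] forces x1=F; simplify:
  drop 1 from [3, 1] -> [3]
  drop 1 from [1, 3] -> [3]
  satisfied 1 clause(s); 4 remain; assigned so far: [1, 4]
unit clause [3] forces x3=T; simplify:
  satisfied 2 clause(s); 2 remain; assigned so far: [1, 3, 4]
unit clause [-2] forces x2=F; simplify:
  satisfied 2 clause(s); 0 remain; assigned so far: [1, 2, 3, 4]

Answer: 0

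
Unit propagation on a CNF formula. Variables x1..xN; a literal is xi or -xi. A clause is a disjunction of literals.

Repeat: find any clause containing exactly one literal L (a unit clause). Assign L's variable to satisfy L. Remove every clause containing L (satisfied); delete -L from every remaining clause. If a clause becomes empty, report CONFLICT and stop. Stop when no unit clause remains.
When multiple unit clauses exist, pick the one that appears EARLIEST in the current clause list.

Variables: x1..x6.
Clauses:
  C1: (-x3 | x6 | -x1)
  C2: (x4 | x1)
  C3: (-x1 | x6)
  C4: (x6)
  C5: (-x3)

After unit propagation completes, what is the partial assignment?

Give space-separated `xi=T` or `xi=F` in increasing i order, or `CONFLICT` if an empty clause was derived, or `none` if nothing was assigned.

Answer: x3=F x6=T

Derivation:
unit clause [6] forces x6=T; simplify:
  satisfied 3 clause(s); 2 remain; assigned so far: [6]
unit clause [-3] forces x3=F; simplify:
  satisfied 1 clause(s); 1 remain; assigned so far: [3, 6]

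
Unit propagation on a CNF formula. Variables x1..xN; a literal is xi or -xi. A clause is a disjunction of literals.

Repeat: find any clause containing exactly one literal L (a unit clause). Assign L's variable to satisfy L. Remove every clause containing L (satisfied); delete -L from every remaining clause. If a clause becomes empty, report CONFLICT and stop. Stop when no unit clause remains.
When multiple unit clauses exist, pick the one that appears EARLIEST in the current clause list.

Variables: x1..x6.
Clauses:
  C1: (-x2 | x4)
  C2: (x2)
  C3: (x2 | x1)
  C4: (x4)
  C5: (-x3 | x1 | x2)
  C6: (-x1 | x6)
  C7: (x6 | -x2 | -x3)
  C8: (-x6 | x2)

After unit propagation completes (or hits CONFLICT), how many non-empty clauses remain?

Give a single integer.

Answer: 2

Derivation:
unit clause [2] forces x2=T; simplify:
  drop -2 from [-2, 4] -> [4]
  drop -2 from [6, -2, -3] -> [6, -3]
  satisfied 4 clause(s); 4 remain; assigned so far: [2]
unit clause [4] forces x4=T; simplify:
  satisfied 2 clause(s); 2 remain; assigned so far: [2, 4]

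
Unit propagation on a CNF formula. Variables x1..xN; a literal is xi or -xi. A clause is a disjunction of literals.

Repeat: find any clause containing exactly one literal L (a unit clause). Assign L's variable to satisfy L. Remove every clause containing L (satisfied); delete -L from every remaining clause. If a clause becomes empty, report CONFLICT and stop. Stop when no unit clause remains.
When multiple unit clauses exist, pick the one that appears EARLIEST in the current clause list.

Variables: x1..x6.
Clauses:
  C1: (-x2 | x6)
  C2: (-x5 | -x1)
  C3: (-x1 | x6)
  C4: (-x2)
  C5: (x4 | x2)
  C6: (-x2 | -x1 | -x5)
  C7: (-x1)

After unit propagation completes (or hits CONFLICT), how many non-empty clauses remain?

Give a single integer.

unit clause [-2] forces x2=F; simplify:
  drop 2 from [4, 2] -> [4]
  satisfied 3 clause(s); 4 remain; assigned so far: [2]
unit clause [4] forces x4=T; simplify:
  satisfied 1 clause(s); 3 remain; assigned so far: [2, 4]
unit clause [-1] forces x1=F; simplify:
  satisfied 3 clause(s); 0 remain; assigned so far: [1, 2, 4]

Answer: 0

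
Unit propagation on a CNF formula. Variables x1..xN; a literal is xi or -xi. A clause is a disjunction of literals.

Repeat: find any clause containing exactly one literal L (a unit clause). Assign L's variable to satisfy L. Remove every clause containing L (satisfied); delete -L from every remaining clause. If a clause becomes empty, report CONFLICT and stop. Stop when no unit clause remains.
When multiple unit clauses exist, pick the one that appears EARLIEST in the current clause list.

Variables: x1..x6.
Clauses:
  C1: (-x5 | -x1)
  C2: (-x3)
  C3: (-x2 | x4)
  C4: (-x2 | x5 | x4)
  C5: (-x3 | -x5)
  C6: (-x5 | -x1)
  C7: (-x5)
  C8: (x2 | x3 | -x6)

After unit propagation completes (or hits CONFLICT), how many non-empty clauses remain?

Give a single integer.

Answer: 3

Derivation:
unit clause [-3] forces x3=F; simplify:
  drop 3 from [2, 3, -6] -> [2, -6]
  satisfied 2 clause(s); 6 remain; assigned so far: [3]
unit clause [-5] forces x5=F; simplify:
  drop 5 from [-2, 5, 4] -> [-2, 4]
  satisfied 3 clause(s); 3 remain; assigned so far: [3, 5]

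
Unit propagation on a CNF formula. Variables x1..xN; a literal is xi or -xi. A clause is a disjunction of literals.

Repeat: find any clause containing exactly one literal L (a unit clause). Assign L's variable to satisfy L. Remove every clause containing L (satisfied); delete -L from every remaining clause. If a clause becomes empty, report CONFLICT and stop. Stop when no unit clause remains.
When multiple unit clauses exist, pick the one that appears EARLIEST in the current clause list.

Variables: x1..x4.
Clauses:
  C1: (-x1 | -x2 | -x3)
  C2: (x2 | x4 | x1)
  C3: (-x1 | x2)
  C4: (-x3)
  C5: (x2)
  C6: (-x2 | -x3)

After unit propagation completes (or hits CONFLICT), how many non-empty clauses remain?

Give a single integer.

Answer: 0

Derivation:
unit clause [-3] forces x3=F; simplify:
  satisfied 3 clause(s); 3 remain; assigned so far: [3]
unit clause [2] forces x2=T; simplify:
  satisfied 3 clause(s); 0 remain; assigned so far: [2, 3]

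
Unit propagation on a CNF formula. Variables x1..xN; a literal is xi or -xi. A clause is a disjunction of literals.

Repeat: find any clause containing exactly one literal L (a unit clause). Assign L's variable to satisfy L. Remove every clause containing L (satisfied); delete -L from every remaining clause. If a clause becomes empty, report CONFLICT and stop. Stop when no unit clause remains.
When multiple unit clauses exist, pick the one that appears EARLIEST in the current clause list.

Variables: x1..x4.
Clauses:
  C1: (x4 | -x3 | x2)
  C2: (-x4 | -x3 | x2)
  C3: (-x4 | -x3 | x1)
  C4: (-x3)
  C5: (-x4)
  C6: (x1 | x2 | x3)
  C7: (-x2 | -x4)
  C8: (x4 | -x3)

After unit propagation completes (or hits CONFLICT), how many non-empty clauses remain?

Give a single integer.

unit clause [-3] forces x3=F; simplify:
  drop 3 from [1, 2, 3] -> [1, 2]
  satisfied 5 clause(s); 3 remain; assigned so far: [3]
unit clause [-4] forces x4=F; simplify:
  satisfied 2 clause(s); 1 remain; assigned so far: [3, 4]

Answer: 1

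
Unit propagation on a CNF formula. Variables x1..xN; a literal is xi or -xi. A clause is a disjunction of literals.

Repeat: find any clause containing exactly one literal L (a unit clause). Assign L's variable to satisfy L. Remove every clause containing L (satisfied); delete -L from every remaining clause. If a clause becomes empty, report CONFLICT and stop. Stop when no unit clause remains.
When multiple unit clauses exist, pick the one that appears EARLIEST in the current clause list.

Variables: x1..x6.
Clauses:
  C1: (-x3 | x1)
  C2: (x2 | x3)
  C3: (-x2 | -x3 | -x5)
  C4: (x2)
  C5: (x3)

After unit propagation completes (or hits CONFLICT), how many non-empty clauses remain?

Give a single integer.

Answer: 0

Derivation:
unit clause [2] forces x2=T; simplify:
  drop -2 from [-2, -3, -5] -> [-3, -5]
  satisfied 2 clause(s); 3 remain; assigned so far: [2]
unit clause [3] forces x3=T; simplify:
  drop -3 from [-3, 1] -> [1]
  drop -3 from [-3, -5] -> [-5]
  satisfied 1 clause(s); 2 remain; assigned so far: [2, 3]
unit clause [1] forces x1=T; simplify:
  satisfied 1 clause(s); 1 remain; assigned so far: [1, 2, 3]
unit clause [-5] forces x5=F; simplify:
  satisfied 1 clause(s); 0 remain; assigned so far: [1, 2, 3, 5]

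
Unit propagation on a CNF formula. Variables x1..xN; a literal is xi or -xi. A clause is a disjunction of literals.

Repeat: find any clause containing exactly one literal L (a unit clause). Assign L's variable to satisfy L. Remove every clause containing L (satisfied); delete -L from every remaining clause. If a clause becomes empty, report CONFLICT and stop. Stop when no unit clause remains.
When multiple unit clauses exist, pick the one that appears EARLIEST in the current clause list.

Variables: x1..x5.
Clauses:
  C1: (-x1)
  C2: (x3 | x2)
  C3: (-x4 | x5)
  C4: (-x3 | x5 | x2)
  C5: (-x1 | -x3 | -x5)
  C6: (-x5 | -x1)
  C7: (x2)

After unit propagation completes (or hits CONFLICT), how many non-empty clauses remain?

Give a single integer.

unit clause [-1] forces x1=F; simplify:
  satisfied 3 clause(s); 4 remain; assigned so far: [1]
unit clause [2] forces x2=T; simplify:
  satisfied 3 clause(s); 1 remain; assigned so far: [1, 2]

Answer: 1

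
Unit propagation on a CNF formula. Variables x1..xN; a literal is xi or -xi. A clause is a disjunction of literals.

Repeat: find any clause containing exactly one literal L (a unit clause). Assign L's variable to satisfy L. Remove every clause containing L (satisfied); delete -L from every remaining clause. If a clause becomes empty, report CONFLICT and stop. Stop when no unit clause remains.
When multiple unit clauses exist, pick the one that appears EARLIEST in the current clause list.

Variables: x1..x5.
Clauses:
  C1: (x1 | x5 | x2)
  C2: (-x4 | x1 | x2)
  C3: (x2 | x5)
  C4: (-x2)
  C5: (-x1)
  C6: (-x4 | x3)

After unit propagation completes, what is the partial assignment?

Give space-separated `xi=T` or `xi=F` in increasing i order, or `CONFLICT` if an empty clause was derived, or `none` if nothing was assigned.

unit clause [-2] forces x2=F; simplify:
  drop 2 from [1, 5, 2] -> [1, 5]
  drop 2 from [-4, 1, 2] -> [-4, 1]
  drop 2 from [2, 5] -> [5]
  satisfied 1 clause(s); 5 remain; assigned so far: [2]
unit clause [5] forces x5=T; simplify:
  satisfied 2 clause(s); 3 remain; assigned so far: [2, 5]
unit clause [-1] forces x1=F; simplify:
  drop 1 from [-4, 1] -> [-4]
  satisfied 1 clause(s); 2 remain; assigned so far: [1, 2, 5]
unit clause [-4] forces x4=F; simplify:
  satisfied 2 clause(s); 0 remain; assigned so far: [1, 2, 4, 5]

Answer: x1=F x2=F x4=F x5=T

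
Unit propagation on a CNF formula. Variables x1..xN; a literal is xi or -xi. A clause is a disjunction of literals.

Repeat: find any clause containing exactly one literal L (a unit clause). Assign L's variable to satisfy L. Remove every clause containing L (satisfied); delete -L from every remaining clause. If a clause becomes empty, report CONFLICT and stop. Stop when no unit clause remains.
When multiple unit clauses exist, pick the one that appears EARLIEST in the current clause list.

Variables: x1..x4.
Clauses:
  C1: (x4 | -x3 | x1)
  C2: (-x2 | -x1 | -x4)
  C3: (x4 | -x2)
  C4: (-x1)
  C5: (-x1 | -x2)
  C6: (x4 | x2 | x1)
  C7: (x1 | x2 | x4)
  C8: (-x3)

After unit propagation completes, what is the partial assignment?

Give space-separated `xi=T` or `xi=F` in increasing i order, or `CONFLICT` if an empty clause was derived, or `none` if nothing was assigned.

Answer: x1=F x3=F

Derivation:
unit clause [-1] forces x1=F; simplify:
  drop 1 from [4, -3, 1] -> [4, -3]
  drop 1 from [4, 2, 1] -> [4, 2]
  drop 1 from [1, 2, 4] -> [2, 4]
  satisfied 3 clause(s); 5 remain; assigned so far: [1]
unit clause [-3] forces x3=F; simplify:
  satisfied 2 clause(s); 3 remain; assigned so far: [1, 3]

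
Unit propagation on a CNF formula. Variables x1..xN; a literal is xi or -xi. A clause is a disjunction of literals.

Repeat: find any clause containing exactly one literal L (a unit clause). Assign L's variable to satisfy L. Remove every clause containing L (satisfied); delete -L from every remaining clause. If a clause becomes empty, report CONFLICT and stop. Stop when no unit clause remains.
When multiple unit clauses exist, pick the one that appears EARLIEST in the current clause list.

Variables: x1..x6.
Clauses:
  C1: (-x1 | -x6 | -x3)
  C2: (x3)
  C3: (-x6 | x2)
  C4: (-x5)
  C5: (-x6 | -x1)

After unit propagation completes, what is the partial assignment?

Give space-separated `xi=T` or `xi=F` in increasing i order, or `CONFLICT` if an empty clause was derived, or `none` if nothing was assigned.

unit clause [3] forces x3=T; simplify:
  drop -3 from [-1, -6, -3] -> [-1, -6]
  satisfied 1 clause(s); 4 remain; assigned so far: [3]
unit clause [-5] forces x5=F; simplify:
  satisfied 1 clause(s); 3 remain; assigned so far: [3, 5]

Answer: x3=T x5=F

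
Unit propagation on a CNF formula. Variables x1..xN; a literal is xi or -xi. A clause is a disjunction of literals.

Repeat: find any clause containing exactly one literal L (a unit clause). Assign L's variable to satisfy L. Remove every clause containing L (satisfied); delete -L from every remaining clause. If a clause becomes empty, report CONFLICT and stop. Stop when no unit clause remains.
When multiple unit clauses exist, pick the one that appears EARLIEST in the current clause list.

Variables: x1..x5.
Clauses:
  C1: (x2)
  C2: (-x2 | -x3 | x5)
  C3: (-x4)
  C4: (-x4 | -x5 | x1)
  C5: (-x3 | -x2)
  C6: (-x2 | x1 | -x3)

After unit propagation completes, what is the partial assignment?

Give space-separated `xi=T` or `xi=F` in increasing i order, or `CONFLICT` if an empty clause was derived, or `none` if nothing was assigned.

Answer: x2=T x3=F x4=F

Derivation:
unit clause [2] forces x2=T; simplify:
  drop -2 from [-2, -3, 5] -> [-3, 5]
  drop -2 from [-3, -2] -> [-3]
  drop -2 from [-2, 1, -3] -> [1, -3]
  satisfied 1 clause(s); 5 remain; assigned so far: [2]
unit clause [-4] forces x4=F; simplify:
  satisfied 2 clause(s); 3 remain; assigned so far: [2, 4]
unit clause [-3] forces x3=F; simplify:
  satisfied 3 clause(s); 0 remain; assigned so far: [2, 3, 4]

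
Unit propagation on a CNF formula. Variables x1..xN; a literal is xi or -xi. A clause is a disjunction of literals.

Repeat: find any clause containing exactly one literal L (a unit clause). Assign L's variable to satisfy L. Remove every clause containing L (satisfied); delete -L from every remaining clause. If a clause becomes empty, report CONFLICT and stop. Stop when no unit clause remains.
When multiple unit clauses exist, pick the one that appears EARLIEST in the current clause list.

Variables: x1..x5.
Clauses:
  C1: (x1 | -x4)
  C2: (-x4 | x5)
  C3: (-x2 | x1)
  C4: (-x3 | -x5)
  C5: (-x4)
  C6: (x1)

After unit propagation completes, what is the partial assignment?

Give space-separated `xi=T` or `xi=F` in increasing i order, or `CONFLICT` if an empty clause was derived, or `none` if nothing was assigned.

Answer: x1=T x4=F

Derivation:
unit clause [-4] forces x4=F; simplify:
  satisfied 3 clause(s); 3 remain; assigned so far: [4]
unit clause [1] forces x1=T; simplify:
  satisfied 2 clause(s); 1 remain; assigned so far: [1, 4]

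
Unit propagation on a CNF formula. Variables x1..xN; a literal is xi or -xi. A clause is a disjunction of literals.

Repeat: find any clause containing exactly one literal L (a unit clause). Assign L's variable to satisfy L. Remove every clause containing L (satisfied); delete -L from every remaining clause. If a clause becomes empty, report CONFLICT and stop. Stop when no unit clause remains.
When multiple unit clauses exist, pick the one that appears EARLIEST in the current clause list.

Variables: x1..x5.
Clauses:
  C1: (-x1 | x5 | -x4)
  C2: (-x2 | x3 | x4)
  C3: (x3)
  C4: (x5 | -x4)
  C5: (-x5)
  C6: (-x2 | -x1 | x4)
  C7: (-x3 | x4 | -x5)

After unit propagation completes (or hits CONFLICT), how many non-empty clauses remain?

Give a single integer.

unit clause [3] forces x3=T; simplify:
  drop -3 from [-3, 4, -5] -> [4, -5]
  satisfied 2 clause(s); 5 remain; assigned so far: [3]
unit clause [-5] forces x5=F; simplify:
  drop 5 from [-1, 5, -4] -> [-1, -4]
  drop 5 from [5, -4] -> [-4]
  satisfied 2 clause(s); 3 remain; assigned so far: [3, 5]
unit clause [-4] forces x4=F; simplify:
  drop 4 from [-2, -1, 4] -> [-2, -1]
  satisfied 2 clause(s); 1 remain; assigned so far: [3, 4, 5]

Answer: 1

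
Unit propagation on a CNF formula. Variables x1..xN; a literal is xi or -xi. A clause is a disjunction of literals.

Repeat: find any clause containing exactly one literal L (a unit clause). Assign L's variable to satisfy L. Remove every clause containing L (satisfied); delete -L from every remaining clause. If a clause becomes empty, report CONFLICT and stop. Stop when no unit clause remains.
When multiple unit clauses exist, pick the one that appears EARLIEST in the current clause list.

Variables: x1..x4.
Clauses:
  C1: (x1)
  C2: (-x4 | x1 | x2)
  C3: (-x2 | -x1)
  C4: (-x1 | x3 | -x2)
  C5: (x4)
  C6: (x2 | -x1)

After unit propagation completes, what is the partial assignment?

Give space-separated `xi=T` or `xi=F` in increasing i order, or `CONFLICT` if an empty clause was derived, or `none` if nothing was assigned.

Answer: CONFLICT

Derivation:
unit clause [1] forces x1=T; simplify:
  drop -1 from [-2, -1] -> [-2]
  drop -1 from [-1, 3, -2] -> [3, -2]
  drop -1 from [2, -1] -> [2]
  satisfied 2 clause(s); 4 remain; assigned so far: [1]
unit clause [-2] forces x2=F; simplify:
  drop 2 from [2] -> [] (empty!)
  satisfied 2 clause(s); 2 remain; assigned so far: [1, 2]
CONFLICT (empty clause)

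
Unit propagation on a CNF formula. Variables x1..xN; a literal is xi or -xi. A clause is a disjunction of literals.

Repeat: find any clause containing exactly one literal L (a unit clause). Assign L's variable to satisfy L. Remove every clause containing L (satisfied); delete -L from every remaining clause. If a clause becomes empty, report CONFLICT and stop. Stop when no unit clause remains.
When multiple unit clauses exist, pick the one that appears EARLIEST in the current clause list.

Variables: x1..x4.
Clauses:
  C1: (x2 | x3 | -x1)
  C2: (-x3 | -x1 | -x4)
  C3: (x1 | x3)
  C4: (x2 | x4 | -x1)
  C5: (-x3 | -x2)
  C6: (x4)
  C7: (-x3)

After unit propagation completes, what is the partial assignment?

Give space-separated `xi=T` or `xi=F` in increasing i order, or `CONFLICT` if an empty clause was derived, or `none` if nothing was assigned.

Answer: x1=T x2=T x3=F x4=T

Derivation:
unit clause [4] forces x4=T; simplify:
  drop -4 from [-3, -1, -4] -> [-3, -1]
  satisfied 2 clause(s); 5 remain; assigned so far: [4]
unit clause [-3] forces x3=F; simplify:
  drop 3 from [2, 3, -1] -> [2, -1]
  drop 3 from [1, 3] -> [1]
  satisfied 3 clause(s); 2 remain; assigned so far: [3, 4]
unit clause [1] forces x1=T; simplify:
  drop -1 from [2, -1] -> [2]
  satisfied 1 clause(s); 1 remain; assigned so far: [1, 3, 4]
unit clause [2] forces x2=T; simplify:
  satisfied 1 clause(s); 0 remain; assigned so far: [1, 2, 3, 4]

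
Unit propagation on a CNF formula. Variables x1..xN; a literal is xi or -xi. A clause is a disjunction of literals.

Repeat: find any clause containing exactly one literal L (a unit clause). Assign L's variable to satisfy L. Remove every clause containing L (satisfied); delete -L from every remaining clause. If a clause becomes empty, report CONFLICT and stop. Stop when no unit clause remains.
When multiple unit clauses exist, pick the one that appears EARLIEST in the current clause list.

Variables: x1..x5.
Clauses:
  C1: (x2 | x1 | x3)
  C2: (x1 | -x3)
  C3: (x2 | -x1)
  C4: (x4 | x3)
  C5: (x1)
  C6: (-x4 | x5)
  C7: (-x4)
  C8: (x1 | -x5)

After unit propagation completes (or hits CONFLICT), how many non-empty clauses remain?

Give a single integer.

Answer: 0

Derivation:
unit clause [1] forces x1=T; simplify:
  drop -1 from [2, -1] -> [2]
  satisfied 4 clause(s); 4 remain; assigned so far: [1]
unit clause [2] forces x2=T; simplify:
  satisfied 1 clause(s); 3 remain; assigned so far: [1, 2]
unit clause [-4] forces x4=F; simplify:
  drop 4 from [4, 3] -> [3]
  satisfied 2 clause(s); 1 remain; assigned so far: [1, 2, 4]
unit clause [3] forces x3=T; simplify:
  satisfied 1 clause(s); 0 remain; assigned so far: [1, 2, 3, 4]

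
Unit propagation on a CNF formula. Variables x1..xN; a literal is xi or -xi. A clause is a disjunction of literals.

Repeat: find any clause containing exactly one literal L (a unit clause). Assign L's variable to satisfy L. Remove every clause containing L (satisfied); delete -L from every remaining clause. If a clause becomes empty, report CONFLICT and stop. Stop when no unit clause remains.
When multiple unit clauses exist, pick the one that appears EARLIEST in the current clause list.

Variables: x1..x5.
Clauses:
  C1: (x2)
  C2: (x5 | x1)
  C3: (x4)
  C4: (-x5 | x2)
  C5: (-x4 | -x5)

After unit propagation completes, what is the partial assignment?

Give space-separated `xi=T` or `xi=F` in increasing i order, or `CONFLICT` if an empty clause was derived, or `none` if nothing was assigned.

Answer: x1=T x2=T x4=T x5=F

Derivation:
unit clause [2] forces x2=T; simplify:
  satisfied 2 clause(s); 3 remain; assigned so far: [2]
unit clause [4] forces x4=T; simplify:
  drop -4 from [-4, -5] -> [-5]
  satisfied 1 clause(s); 2 remain; assigned so far: [2, 4]
unit clause [-5] forces x5=F; simplify:
  drop 5 from [5, 1] -> [1]
  satisfied 1 clause(s); 1 remain; assigned so far: [2, 4, 5]
unit clause [1] forces x1=T; simplify:
  satisfied 1 clause(s); 0 remain; assigned so far: [1, 2, 4, 5]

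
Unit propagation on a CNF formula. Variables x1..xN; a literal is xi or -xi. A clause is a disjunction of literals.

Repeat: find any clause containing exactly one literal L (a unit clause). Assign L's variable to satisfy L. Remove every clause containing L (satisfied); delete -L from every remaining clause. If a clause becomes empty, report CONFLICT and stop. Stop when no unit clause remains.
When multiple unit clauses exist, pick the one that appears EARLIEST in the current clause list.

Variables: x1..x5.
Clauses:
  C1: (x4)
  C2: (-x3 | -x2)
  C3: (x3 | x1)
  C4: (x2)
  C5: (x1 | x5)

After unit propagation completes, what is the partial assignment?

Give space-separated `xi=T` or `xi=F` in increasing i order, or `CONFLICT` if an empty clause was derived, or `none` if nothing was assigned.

unit clause [4] forces x4=T; simplify:
  satisfied 1 clause(s); 4 remain; assigned so far: [4]
unit clause [2] forces x2=T; simplify:
  drop -2 from [-3, -2] -> [-3]
  satisfied 1 clause(s); 3 remain; assigned so far: [2, 4]
unit clause [-3] forces x3=F; simplify:
  drop 3 from [3, 1] -> [1]
  satisfied 1 clause(s); 2 remain; assigned so far: [2, 3, 4]
unit clause [1] forces x1=T; simplify:
  satisfied 2 clause(s); 0 remain; assigned so far: [1, 2, 3, 4]

Answer: x1=T x2=T x3=F x4=T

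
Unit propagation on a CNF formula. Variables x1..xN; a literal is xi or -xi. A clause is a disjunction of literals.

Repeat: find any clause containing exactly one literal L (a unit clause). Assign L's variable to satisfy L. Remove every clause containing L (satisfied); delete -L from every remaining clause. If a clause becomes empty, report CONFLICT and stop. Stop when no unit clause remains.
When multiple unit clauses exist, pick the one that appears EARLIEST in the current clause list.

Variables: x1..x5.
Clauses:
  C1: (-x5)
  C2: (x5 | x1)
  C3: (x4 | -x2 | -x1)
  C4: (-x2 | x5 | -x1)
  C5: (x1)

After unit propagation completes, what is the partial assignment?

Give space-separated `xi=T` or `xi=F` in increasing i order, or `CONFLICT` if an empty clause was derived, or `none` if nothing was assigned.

Answer: x1=T x2=F x5=F

Derivation:
unit clause [-5] forces x5=F; simplify:
  drop 5 from [5, 1] -> [1]
  drop 5 from [-2, 5, -1] -> [-2, -1]
  satisfied 1 clause(s); 4 remain; assigned so far: [5]
unit clause [1] forces x1=T; simplify:
  drop -1 from [4, -2, -1] -> [4, -2]
  drop -1 from [-2, -1] -> [-2]
  satisfied 2 clause(s); 2 remain; assigned so far: [1, 5]
unit clause [-2] forces x2=F; simplify:
  satisfied 2 clause(s); 0 remain; assigned so far: [1, 2, 5]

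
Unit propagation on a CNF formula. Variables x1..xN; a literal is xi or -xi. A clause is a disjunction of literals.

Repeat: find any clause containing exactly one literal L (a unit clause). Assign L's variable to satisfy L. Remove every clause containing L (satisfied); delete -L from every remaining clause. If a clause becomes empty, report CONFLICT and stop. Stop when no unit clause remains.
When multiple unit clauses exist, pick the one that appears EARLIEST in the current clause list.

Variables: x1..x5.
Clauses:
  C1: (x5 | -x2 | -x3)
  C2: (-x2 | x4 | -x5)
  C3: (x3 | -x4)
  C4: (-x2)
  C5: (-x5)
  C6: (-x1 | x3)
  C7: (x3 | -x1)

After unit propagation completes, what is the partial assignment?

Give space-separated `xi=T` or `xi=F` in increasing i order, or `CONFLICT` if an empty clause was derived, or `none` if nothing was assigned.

unit clause [-2] forces x2=F; simplify:
  satisfied 3 clause(s); 4 remain; assigned so far: [2]
unit clause [-5] forces x5=F; simplify:
  satisfied 1 clause(s); 3 remain; assigned so far: [2, 5]

Answer: x2=F x5=F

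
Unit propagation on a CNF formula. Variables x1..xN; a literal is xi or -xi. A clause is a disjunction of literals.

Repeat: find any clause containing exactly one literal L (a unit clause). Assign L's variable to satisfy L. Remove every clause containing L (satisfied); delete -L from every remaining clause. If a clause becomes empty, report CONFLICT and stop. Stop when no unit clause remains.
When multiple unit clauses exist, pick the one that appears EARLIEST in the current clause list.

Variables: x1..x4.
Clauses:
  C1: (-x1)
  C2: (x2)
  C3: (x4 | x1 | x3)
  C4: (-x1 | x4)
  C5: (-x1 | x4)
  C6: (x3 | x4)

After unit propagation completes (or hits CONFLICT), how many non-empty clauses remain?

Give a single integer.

Answer: 2

Derivation:
unit clause [-1] forces x1=F; simplify:
  drop 1 from [4, 1, 3] -> [4, 3]
  satisfied 3 clause(s); 3 remain; assigned so far: [1]
unit clause [2] forces x2=T; simplify:
  satisfied 1 clause(s); 2 remain; assigned so far: [1, 2]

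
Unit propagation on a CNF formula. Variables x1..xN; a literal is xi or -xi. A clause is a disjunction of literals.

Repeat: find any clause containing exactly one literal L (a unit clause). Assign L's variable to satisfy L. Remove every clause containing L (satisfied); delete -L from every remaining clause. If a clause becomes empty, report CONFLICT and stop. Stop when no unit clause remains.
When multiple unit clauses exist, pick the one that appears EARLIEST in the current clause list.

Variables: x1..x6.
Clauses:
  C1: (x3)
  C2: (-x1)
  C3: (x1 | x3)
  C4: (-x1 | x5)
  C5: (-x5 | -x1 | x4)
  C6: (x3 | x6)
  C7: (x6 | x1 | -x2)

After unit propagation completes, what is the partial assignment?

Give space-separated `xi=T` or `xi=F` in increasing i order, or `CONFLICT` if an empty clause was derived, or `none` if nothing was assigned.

unit clause [3] forces x3=T; simplify:
  satisfied 3 clause(s); 4 remain; assigned so far: [3]
unit clause [-1] forces x1=F; simplify:
  drop 1 from [6, 1, -2] -> [6, -2]
  satisfied 3 clause(s); 1 remain; assigned so far: [1, 3]

Answer: x1=F x3=T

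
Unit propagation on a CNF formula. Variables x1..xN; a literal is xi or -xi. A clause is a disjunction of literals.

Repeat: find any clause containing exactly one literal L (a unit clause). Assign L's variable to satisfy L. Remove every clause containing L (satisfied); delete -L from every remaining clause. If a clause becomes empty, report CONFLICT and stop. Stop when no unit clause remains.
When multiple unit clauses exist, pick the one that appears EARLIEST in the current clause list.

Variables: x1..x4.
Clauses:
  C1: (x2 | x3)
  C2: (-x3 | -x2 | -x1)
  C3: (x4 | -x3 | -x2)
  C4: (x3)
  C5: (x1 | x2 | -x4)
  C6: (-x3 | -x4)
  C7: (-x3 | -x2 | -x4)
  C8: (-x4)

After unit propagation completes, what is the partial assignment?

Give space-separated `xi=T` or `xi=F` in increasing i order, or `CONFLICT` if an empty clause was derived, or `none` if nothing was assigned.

Answer: x2=F x3=T x4=F

Derivation:
unit clause [3] forces x3=T; simplify:
  drop -3 from [-3, -2, -1] -> [-2, -1]
  drop -3 from [4, -3, -2] -> [4, -2]
  drop -3 from [-3, -4] -> [-4]
  drop -3 from [-3, -2, -4] -> [-2, -4]
  satisfied 2 clause(s); 6 remain; assigned so far: [3]
unit clause [-4] forces x4=F; simplify:
  drop 4 from [4, -2] -> [-2]
  satisfied 4 clause(s); 2 remain; assigned so far: [3, 4]
unit clause [-2] forces x2=F; simplify:
  satisfied 2 clause(s); 0 remain; assigned so far: [2, 3, 4]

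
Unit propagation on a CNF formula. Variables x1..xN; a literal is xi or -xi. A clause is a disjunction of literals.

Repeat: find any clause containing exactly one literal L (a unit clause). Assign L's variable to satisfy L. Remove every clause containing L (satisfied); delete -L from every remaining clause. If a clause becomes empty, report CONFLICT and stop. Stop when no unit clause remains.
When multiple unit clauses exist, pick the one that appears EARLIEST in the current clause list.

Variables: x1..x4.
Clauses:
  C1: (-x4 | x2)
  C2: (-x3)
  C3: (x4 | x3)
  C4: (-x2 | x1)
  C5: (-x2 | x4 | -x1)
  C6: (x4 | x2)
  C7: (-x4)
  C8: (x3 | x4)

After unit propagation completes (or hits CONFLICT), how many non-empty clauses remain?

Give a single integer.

Answer: 2

Derivation:
unit clause [-3] forces x3=F; simplify:
  drop 3 from [4, 3] -> [4]
  drop 3 from [3, 4] -> [4]
  satisfied 1 clause(s); 7 remain; assigned so far: [3]
unit clause [4] forces x4=T; simplify:
  drop -4 from [-4, 2] -> [2]
  drop -4 from [-4] -> [] (empty!)
  satisfied 4 clause(s); 3 remain; assigned so far: [3, 4]
CONFLICT (empty clause)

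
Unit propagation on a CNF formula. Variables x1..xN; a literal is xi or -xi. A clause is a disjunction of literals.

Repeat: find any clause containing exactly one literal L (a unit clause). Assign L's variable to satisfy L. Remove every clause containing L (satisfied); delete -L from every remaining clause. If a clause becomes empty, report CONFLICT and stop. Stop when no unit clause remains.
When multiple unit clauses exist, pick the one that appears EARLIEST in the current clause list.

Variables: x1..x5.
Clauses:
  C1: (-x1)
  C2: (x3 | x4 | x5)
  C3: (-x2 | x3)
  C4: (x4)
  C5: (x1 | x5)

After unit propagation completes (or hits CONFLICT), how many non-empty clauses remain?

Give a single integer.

Answer: 1

Derivation:
unit clause [-1] forces x1=F; simplify:
  drop 1 from [1, 5] -> [5]
  satisfied 1 clause(s); 4 remain; assigned so far: [1]
unit clause [4] forces x4=T; simplify:
  satisfied 2 clause(s); 2 remain; assigned so far: [1, 4]
unit clause [5] forces x5=T; simplify:
  satisfied 1 clause(s); 1 remain; assigned so far: [1, 4, 5]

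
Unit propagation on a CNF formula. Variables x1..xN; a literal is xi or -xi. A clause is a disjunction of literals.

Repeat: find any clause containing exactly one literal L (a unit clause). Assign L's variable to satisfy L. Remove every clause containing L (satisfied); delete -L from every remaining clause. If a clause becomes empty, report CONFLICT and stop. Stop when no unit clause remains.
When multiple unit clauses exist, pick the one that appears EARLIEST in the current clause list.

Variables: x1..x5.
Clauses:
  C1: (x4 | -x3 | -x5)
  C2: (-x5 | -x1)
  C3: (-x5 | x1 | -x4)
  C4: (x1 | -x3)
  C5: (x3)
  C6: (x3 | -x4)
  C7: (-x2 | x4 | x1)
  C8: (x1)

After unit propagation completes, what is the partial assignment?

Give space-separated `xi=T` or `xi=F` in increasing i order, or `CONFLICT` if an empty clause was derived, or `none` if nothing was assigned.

Answer: x1=T x3=T x5=F

Derivation:
unit clause [3] forces x3=T; simplify:
  drop -3 from [4, -3, -5] -> [4, -5]
  drop -3 from [1, -3] -> [1]
  satisfied 2 clause(s); 6 remain; assigned so far: [3]
unit clause [1] forces x1=T; simplify:
  drop -1 from [-5, -1] -> [-5]
  satisfied 4 clause(s); 2 remain; assigned so far: [1, 3]
unit clause [-5] forces x5=F; simplify:
  satisfied 2 clause(s); 0 remain; assigned so far: [1, 3, 5]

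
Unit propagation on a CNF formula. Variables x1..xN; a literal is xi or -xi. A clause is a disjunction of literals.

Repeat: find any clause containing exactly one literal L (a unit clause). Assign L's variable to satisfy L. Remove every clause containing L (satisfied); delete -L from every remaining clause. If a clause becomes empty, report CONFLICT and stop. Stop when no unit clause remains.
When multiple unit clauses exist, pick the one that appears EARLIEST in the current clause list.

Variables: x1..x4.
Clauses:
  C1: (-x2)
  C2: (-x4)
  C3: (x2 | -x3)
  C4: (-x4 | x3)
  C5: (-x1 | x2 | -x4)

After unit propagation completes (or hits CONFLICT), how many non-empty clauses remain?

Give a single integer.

unit clause [-2] forces x2=F; simplify:
  drop 2 from [2, -3] -> [-3]
  drop 2 from [-1, 2, -4] -> [-1, -4]
  satisfied 1 clause(s); 4 remain; assigned so far: [2]
unit clause [-4] forces x4=F; simplify:
  satisfied 3 clause(s); 1 remain; assigned so far: [2, 4]
unit clause [-3] forces x3=F; simplify:
  satisfied 1 clause(s); 0 remain; assigned so far: [2, 3, 4]

Answer: 0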